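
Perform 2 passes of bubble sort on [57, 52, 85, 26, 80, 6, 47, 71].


Initial: [57, 52, 85, 26, 80, 6, 47, 71]
Pass 1: [52, 57, 26, 80, 6, 47, 71, 85] (6 swaps)
Pass 2: [52, 26, 57, 6, 47, 71, 80, 85] (4 swaps)

After 2 passes: [52, 26, 57, 6, 47, 71, 80, 85]


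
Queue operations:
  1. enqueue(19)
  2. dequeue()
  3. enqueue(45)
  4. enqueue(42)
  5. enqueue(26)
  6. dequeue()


enqueue(19) -> [19]
dequeue()->19, []
enqueue(45) -> [45]
enqueue(42) -> [45, 42]
enqueue(26) -> [45, 42, 26]
dequeue()->45, [42, 26]

Final queue: [42, 26]


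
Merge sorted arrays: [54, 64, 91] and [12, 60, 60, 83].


Take 12 from B
Take 54 from A
Take 60 from B
Take 60 from B
Take 64 from A
Take 83 from B

Merged: [12, 54, 60, 60, 64, 83, 91]


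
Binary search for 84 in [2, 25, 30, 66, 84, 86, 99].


Step 1: lo=0, hi=6, mid=3, val=66
Step 2: lo=4, hi=6, mid=5, val=86
Step 3: lo=4, hi=4, mid=4, val=84

Found at index 4


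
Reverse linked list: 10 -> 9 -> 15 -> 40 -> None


Step 1: curr=10, set curr.next=prev(None) | reversed so far: 10
Step 2: curr=9, set curr.next=prev(10) | reversed so far: 9 -> 10
Step 3: curr=15, set curr.next=prev(9) | reversed so far: 15 -> 9 -> 10
Step 4: curr=40, set curr.next=prev(15) | reversed so far: 40 -> 15 -> 9 -> 10

40 -> 15 -> 9 -> 10 -> None


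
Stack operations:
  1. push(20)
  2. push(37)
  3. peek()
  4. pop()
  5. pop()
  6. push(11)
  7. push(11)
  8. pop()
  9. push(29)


push(20) -> [20]
push(37) -> [20, 37]
peek()->37
pop()->37, [20]
pop()->20, []
push(11) -> [11]
push(11) -> [11, 11]
pop()->11, [11]
push(29) -> [11, 29]

Final stack: [11, 29]


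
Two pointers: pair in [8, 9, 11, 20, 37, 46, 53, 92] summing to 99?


lo=0(8)+hi=7(92)=100
lo=0(8)+hi=6(53)=61
lo=1(9)+hi=6(53)=62
lo=2(11)+hi=6(53)=64
lo=3(20)+hi=6(53)=73
lo=4(37)+hi=6(53)=90
lo=5(46)+hi=6(53)=99

Yes: 46+53=99


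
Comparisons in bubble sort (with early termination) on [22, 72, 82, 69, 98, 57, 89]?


Algorithm: bubble sort (with early termination)
Input: [22, 72, 82, 69, 98, 57, 89]
Sorted: [22, 57, 69, 72, 82, 89, 98]

20


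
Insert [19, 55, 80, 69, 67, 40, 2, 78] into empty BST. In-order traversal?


Insert 19: root
Insert 55: R from 19
Insert 80: R from 19 -> R from 55
Insert 69: R from 19 -> R from 55 -> L from 80
Insert 67: R from 19 -> R from 55 -> L from 80 -> L from 69
Insert 40: R from 19 -> L from 55
Insert 2: L from 19
Insert 78: R from 19 -> R from 55 -> L from 80 -> R from 69

In-order: [2, 19, 40, 55, 67, 69, 78, 80]


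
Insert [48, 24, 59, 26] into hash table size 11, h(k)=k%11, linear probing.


Insert 48: h=4 -> slot 4
Insert 24: h=2 -> slot 2
Insert 59: h=4, 1 probes -> slot 5
Insert 26: h=4, 2 probes -> slot 6

Table: [None, None, 24, None, 48, 59, 26, None, None, None, None]


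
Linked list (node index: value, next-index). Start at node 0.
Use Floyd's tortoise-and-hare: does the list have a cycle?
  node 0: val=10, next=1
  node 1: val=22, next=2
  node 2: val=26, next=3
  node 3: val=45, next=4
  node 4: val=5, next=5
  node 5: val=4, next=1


Floyd's tortoise (slow, +1) and hare (fast, +2):
  init: slow=0, fast=0
  step 1: slow=1, fast=2
  step 2: slow=2, fast=4
  step 3: slow=3, fast=1
  step 4: slow=4, fast=3
  step 5: slow=5, fast=5
  slow == fast at node 5: cycle detected

Cycle: yes


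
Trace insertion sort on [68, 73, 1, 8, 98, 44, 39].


Initial: [68, 73, 1, 8, 98, 44, 39]
Insert 73: [68, 73, 1, 8, 98, 44, 39]
Insert 1: [1, 68, 73, 8, 98, 44, 39]
Insert 8: [1, 8, 68, 73, 98, 44, 39]
Insert 98: [1, 8, 68, 73, 98, 44, 39]
Insert 44: [1, 8, 44, 68, 73, 98, 39]
Insert 39: [1, 8, 39, 44, 68, 73, 98]

Sorted: [1, 8, 39, 44, 68, 73, 98]


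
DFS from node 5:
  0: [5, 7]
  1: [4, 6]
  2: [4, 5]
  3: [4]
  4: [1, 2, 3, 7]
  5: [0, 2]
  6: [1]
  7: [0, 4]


Visit 5, push [2, 0]
Visit 0, push [7]
Visit 7, push [4]
Visit 4, push [3, 2, 1]
Visit 1, push [6]
Visit 6, push []
Visit 2, push []
Visit 3, push []

DFS order: [5, 0, 7, 4, 1, 6, 2, 3]


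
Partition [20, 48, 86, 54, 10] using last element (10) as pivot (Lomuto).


Pivot: 10
Place pivot at 0: [10, 48, 86, 54, 20]

Partitioned: [10, 48, 86, 54, 20]


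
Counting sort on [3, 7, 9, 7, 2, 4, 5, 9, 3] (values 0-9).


Input: [3, 7, 9, 7, 2, 4, 5, 9, 3]
Counts: [0, 0, 1, 2, 1, 1, 0, 2, 0, 2]

Sorted: [2, 3, 3, 4, 5, 7, 7, 9, 9]


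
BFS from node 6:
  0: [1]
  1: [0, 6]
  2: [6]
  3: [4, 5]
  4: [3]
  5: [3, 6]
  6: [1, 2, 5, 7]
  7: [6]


Visit 6, enqueue [1, 2, 5, 7]
Visit 1, enqueue [0]
Visit 2, enqueue []
Visit 5, enqueue [3]
Visit 7, enqueue []
Visit 0, enqueue []
Visit 3, enqueue [4]
Visit 4, enqueue []

BFS order: [6, 1, 2, 5, 7, 0, 3, 4]


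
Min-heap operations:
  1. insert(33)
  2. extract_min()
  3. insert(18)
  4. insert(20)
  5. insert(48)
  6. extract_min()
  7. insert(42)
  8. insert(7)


insert(33) -> [33]
extract_min()->33, []
insert(18) -> [18]
insert(20) -> [18, 20]
insert(48) -> [18, 20, 48]
extract_min()->18, [20, 48]
insert(42) -> [20, 48, 42]
insert(7) -> [7, 20, 42, 48]

Final heap: [7, 20, 42, 48]


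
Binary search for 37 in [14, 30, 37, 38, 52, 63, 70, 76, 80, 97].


Step 1: lo=0, hi=9, mid=4, val=52
Step 2: lo=0, hi=3, mid=1, val=30
Step 3: lo=2, hi=3, mid=2, val=37

Found at index 2


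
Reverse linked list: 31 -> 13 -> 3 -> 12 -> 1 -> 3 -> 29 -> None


Step 1: curr=31, set curr.next=prev(None) | reversed so far: 31
Step 2: curr=13, set curr.next=prev(31) | reversed so far: 13 -> 31
Step 3: curr=3, set curr.next=prev(13) | reversed so far: 3 -> 13 -> 31
Step 4: curr=12, set curr.next=prev(3) | reversed so far: 12 -> 3 -> 13 -> 31
Step 5: curr=1, set curr.next=prev(12) | reversed so far: 1 -> 12 -> 3 -> 13 -> 31
Step 6: curr=3, set curr.next=prev(1) | reversed so far: 3 -> 1 -> 12 -> 3 -> 13 -> 31
Step 7: curr=29, set curr.next=prev(3) | reversed so far: 29 -> 3 -> 1 -> 12 -> 3 -> 13 -> 31

29 -> 3 -> 1 -> 12 -> 3 -> 13 -> 31 -> None


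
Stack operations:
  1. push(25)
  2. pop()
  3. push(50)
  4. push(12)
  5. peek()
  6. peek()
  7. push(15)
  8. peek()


push(25) -> [25]
pop()->25, []
push(50) -> [50]
push(12) -> [50, 12]
peek()->12
peek()->12
push(15) -> [50, 12, 15]
peek()->15

Final stack: [50, 12, 15]


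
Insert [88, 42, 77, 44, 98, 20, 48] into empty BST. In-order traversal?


Insert 88: root
Insert 42: L from 88
Insert 77: L from 88 -> R from 42
Insert 44: L from 88 -> R from 42 -> L from 77
Insert 98: R from 88
Insert 20: L from 88 -> L from 42
Insert 48: L from 88 -> R from 42 -> L from 77 -> R from 44

In-order: [20, 42, 44, 48, 77, 88, 98]


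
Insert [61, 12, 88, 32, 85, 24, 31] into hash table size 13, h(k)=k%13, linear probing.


Insert 61: h=9 -> slot 9
Insert 12: h=12 -> slot 12
Insert 88: h=10 -> slot 10
Insert 32: h=6 -> slot 6
Insert 85: h=7 -> slot 7
Insert 24: h=11 -> slot 11
Insert 31: h=5 -> slot 5

Table: [None, None, None, None, None, 31, 32, 85, None, 61, 88, 24, 12]


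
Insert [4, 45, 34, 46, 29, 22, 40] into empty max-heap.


Insert 4: [4]
Insert 45: [45, 4]
Insert 34: [45, 4, 34]
Insert 46: [46, 45, 34, 4]
Insert 29: [46, 45, 34, 4, 29]
Insert 22: [46, 45, 34, 4, 29, 22]
Insert 40: [46, 45, 40, 4, 29, 22, 34]

Final heap: [46, 45, 40, 4, 29, 22, 34]


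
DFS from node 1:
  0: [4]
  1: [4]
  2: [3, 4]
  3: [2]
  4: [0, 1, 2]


Visit 1, push [4]
Visit 4, push [2, 0]
Visit 0, push []
Visit 2, push [3]
Visit 3, push []

DFS order: [1, 4, 0, 2, 3]


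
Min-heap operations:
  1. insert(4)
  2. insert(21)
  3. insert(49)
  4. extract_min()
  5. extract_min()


insert(4) -> [4]
insert(21) -> [4, 21]
insert(49) -> [4, 21, 49]
extract_min()->4, [21, 49]
extract_min()->21, [49]

Final heap: [49]


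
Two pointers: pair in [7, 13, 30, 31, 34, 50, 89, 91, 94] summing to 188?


lo=0(7)+hi=8(94)=101
lo=1(13)+hi=8(94)=107
lo=2(30)+hi=8(94)=124
lo=3(31)+hi=8(94)=125
lo=4(34)+hi=8(94)=128
lo=5(50)+hi=8(94)=144
lo=6(89)+hi=8(94)=183
lo=7(91)+hi=8(94)=185

No pair found


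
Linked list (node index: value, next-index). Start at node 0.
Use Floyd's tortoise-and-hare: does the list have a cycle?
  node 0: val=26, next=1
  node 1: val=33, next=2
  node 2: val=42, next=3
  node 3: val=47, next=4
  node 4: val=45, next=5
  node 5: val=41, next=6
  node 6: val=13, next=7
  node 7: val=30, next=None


Floyd's tortoise (slow, +1) and hare (fast, +2):
  init: slow=0, fast=0
  step 1: slow=1, fast=2
  step 2: slow=2, fast=4
  step 3: slow=3, fast=6
  step 4: fast 6->7->None, no cycle

Cycle: no


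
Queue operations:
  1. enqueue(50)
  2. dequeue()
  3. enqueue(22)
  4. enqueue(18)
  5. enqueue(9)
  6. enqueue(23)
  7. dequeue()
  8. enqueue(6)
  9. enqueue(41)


enqueue(50) -> [50]
dequeue()->50, []
enqueue(22) -> [22]
enqueue(18) -> [22, 18]
enqueue(9) -> [22, 18, 9]
enqueue(23) -> [22, 18, 9, 23]
dequeue()->22, [18, 9, 23]
enqueue(6) -> [18, 9, 23, 6]
enqueue(41) -> [18, 9, 23, 6, 41]

Final queue: [18, 9, 23, 6, 41]


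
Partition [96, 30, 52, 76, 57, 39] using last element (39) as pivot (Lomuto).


Pivot: 39
  30 <= 39: swap -> [30, 96, 52, 76, 57, 39]
Place pivot at 1: [30, 39, 52, 76, 57, 96]

Partitioned: [30, 39, 52, 76, 57, 96]


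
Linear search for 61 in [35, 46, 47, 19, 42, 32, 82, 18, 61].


i=0: 35!=61
i=1: 46!=61
i=2: 47!=61
i=3: 19!=61
i=4: 42!=61
i=5: 32!=61
i=6: 82!=61
i=7: 18!=61
i=8: 61==61 found!

Found at 8, 9 comps


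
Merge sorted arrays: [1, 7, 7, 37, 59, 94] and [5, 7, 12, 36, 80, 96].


Take 1 from A
Take 5 from B
Take 7 from A
Take 7 from A
Take 7 from B
Take 12 from B
Take 36 from B
Take 37 from A
Take 59 from A
Take 80 from B
Take 94 from A

Merged: [1, 5, 7, 7, 7, 12, 36, 37, 59, 80, 94, 96]


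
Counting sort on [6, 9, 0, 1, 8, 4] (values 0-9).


Input: [6, 9, 0, 1, 8, 4]
Counts: [1, 1, 0, 0, 1, 0, 1, 0, 1, 1]

Sorted: [0, 1, 4, 6, 8, 9]


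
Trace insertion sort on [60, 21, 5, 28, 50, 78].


Initial: [60, 21, 5, 28, 50, 78]
Insert 21: [21, 60, 5, 28, 50, 78]
Insert 5: [5, 21, 60, 28, 50, 78]
Insert 28: [5, 21, 28, 60, 50, 78]
Insert 50: [5, 21, 28, 50, 60, 78]
Insert 78: [5, 21, 28, 50, 60, 78]

Sorted: [5, 21, 28, 50, 60, 78]


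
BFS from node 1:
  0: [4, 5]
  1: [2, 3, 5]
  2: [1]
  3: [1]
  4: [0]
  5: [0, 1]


Visit 1, enqueue [2, 3, 5]
Visit 2, enqueue []
Visit 3, enqueue []
Visit 5, enqueue [0]
Visit 0, enqueue [4]
Visit 4, enqueue []

BFS order: [1, 2, 3, 5, 0, 4]


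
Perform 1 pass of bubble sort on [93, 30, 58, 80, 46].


Initial: [93, 30, 58, 80, 46]
Pass 1: [30, 58, 80, 46, 93] (4 swaps)

After 1 pass: [30, 58, 80, 46, 93]


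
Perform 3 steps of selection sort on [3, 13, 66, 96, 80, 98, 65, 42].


Initial: [3, 13, 66, 96, 80, 98, 65, 42]
Step 1: min=3 at 0
  Swap: [3, 13, 66, 96, 80, 98, 65, 42]
Step 2: min=13 at 1
  Swap: [3, 13, 66, 96, 80, 98, 65, 42]
Step 3: min=42 at 7
  Swap: [3, 13, 42, 96, 80, 98, 65, 66]

After 3 steps: [3, 13, 42, 96, 80, 98, 65, 66]


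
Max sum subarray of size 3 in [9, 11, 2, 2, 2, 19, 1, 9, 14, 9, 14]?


[0:3]: 22
[1:4]: 15
[2:5]: 6
[3:6]: 23
[4:7]: 22
[5:8]: 29
[6:9]: 24
[7:10]: 32
[8:11]: 37

Max: 37 at [8:11]


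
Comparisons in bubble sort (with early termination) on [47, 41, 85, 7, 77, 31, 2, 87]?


Algorithm: bubble sort (with early termination)
Input: [47, 41, 85, 7, 77, 31, 2, 87]
Sorted: [2, 7, 31, 41, 47, 77, 85, 87]

28


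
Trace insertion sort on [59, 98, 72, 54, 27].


Initial: [59, 98, 72, 54, 27]
Insert 98: [59, 98, 72, 54, 27]
Insert 72: [59, 72, 98, 54, 27]
Insert 54: [54, 59, 72, 98, 27]
Insert 27: [27, 54, 59, 72, 98]

Sorted: [27, 54, 59, 72, 98]


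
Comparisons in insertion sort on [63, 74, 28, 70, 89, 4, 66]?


Algorithm: insertion sort
Input: [63, 74, 28, 70, 89, 4, 66]
Sorted: [4, 28, 63, 66, 70, 74, 89]

15


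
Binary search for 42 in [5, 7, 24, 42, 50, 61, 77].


Step 1: lo=0, hi=6, mid=3, val=42

Found at index 3


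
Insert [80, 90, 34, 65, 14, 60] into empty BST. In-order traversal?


Insert 80: root
Insert 90: R from 80
Insert 34: L from 80
Insert 65: L from 80 -> R from 34
Insert 14: L from 80 -> L from 34
Insert 60: L from 80 -> R from 34 -> L from 65

In-order: [14, 34, 60, 65, 80, 90]


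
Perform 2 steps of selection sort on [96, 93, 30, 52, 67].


Initial: [96, 93, 30, 52, 67]
Step 1: min=30 at 2
  Swap: [30, 93, 96, 52, 67]
Step 2: min=52 at 3
  Swap: [30, 52, 96, 93, 67]

After 2 steps: [30, 52, 96, 93, 67]


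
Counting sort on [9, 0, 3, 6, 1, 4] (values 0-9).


Input: [9, 0, 3, 6, 1, 4]
Counts: [1, 1, 0, 1, 1, 0, 1, 0, 0, 1]

Sorted: [0, 1, 3, 4, 6, 9]


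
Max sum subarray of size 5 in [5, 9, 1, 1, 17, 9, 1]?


[0:5]: 33
[1:6]: 37
[2:7]: 29

Max: 37 at [1:6]


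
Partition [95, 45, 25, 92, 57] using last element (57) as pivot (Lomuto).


Pivot: 57
  45 <= 57: swap -> [45, 95, 25, 92, 57]
  25 <= 57: swap -> [45, 25, 95, 92, 57]
Place pivot at 2: [45, 25, 57, 92, 95]

Partitioned: [45, 25, 57, 92, 95]


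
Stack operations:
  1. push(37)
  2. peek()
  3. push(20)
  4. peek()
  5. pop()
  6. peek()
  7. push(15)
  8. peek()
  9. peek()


push(37) -> [37]
peek()->37
push(20) -> [37, 20]
peek()->20
pop()->20, [37]
peek()->37
push(15) -> [37, 15]
peek()->15
peek()->15

Final stack: [37, 15]


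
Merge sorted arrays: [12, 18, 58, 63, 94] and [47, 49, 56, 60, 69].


Take 12 from A
Take 18 from A
Take 47 from B
Take 49 from B
Take 56 from B
Take 58 from A
Take 60 from B
Take 63 from A
Take 69 from B

Merged: [12, 18, 47, 49, 56, 58, 60, 63, 69, 94]


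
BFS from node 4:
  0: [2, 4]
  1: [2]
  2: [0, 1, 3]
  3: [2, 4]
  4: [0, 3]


Visit 4, enqueue [0, 3]
Visit 0, enqueue [2]
Visit 3, enqueue []
Visit 2, enqueue [1]
Visit 1, enqueue []

BFS order: [4, 0, 3, 2, 1]


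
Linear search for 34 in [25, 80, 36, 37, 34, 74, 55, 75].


i=0: 25!=34
i=1: 80!=34
i=2: 36!=34
i=3: 37!=34
i=4: 34==34 found!

Found at 4, 5 comps


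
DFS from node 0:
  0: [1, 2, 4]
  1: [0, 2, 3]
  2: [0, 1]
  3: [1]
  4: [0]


Visit 0, push [4, 2, 1]
Visit 1, push [3, 2]
Visit 2, push []
Visit 3, push []
Visit 4, push []

DFS order: [0, 1, 2, 3, 4]


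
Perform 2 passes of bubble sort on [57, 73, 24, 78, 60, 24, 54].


Initial: [57, 73, 24, 78, 60, 24, 54]
Pass 1: [57, 24, 73, 60, 24, 54, 78] (4 swaps)
Pass 2: [24, 57, 60, 24, 54, 73, 78] (4 swaps)

After 2 passes: [24, 57, 60, 24, 54, 73, 78]


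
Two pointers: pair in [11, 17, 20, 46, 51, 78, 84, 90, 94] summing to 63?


lo=0(11)+hi=8(94)=105
lo=0(11)+hi=7(90)=101
lo=0(11)+hi=6(84)=95
lo=0(11)+hi=5(78)=89
lo=0(11)+hi=4(51)=62
lo=1(17)+hi=4(51)=68
lo=1(17)+hi=3(46)=63

Yes: 17+46=63


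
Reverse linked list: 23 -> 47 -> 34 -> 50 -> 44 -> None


Step 1: curr=23, set curr.next=prev(None) | reversed so far: 23
Step 2: curr=47, set curr.next=prev(23) | reversed so far: 47 -> 23
Step 3: curr=34, set curr.next=prev(47) | reversed so far: 34 -> 47 -> 23
Step 4: curr=50, set curr.next=prev(34) | reversed so far: 50 -> 34 -> 47 -> 23
Step 5: curr=44, set curr.next=prev(50) | reversed so far: 44 -> 50 -> 34 -> 47 -> 23

44 -> 50 -> 34 -> 47 -> 23 -> None


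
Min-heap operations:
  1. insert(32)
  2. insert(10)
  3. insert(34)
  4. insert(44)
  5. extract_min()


insert(32) -> [32]
insert(10) -> [10, 32]
insert(34) -> [10, 32, 34]
insert(44) -> [10, 32, 34, 44]
extract_min()->10, [32, 44, 34]

Final heap: [32, 44, 34]


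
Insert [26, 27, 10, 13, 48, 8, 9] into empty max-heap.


Insert 26: [26]
Insert 27: [27, 26]
Insert 10: [27, 26, 10]
Insert 13: [27, 26, 10, 13]
Insert 48: [48, 27, 10, 13, 26]
Insert 8: [48, 27, 10, 13, 26, 8]
Insert 9: [48, 27, 10, 13, 26, 8, 9]

Final heap: [48, 27, 10, 13, 26, 8, 9]


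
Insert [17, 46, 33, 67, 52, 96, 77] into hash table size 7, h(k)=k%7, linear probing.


Insert 17: h=3 -> slot 3
Insert 46: h=4 -> slot 4
Insert 33: h=5 -> slot 5
Insert 67: h=4, 2 probes -> slot 6
Insert 52: h=3, 4 probes -> slot 0
Insert 96: h=5, 3 probes -> slot 1
Insert 77: h=0, 2 probes -> slot 2

Table: [52, 96, 77, 17, 46, 33, 67]


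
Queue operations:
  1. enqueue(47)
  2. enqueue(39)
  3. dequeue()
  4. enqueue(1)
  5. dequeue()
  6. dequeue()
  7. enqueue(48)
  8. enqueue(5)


enqueue(47) -> [47]
enqueue(39) -> [47, 39]
dequeue()->47, [39]
enqueue(1) -> [39, 1]
dequeue()->39, [1]
dequeue()->1, []
enqueue(48) -> [48]
enqueue(5) -> [48, 5]

Final queue: [48, 5]


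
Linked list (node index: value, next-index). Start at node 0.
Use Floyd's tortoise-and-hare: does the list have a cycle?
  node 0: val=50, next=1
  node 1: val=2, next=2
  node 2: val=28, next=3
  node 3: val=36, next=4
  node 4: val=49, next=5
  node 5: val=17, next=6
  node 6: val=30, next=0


Floyd's tortoise (slow, +1) and hare (fast, +2):
  init: slow=0, fast=0
  step 1: slow=1, fast=2
  step 2: slow=2, fast=4
  step 3: slow=3, fast=6
  step 4: slow=4, fast=1
  step 5: slow=5, fast=3
  step 6: slow=6, fast=5
  step 7: slow=0, fast=0
  slow == fast at node 0: cycle detected

Cycle: yes


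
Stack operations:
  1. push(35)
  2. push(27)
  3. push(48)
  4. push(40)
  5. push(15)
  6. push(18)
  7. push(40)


push(35) -> [35]
push(27) -> [35, 27]
push(48) -> [35, 27, 48]
push(40) -> [35, 27, 48, 40]
push(15) -> [35, 27, 48, 40, 15]
push(18) -> [35, 27, 48, 40, 15, 18]
push(40) -> [35, 27, 48, 40, 15, 18, 40]

Final stack: [35, 27, 48, 40, 15, 18, 40]


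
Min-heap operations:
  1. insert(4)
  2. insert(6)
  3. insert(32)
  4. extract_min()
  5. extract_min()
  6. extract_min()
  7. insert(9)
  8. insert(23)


insert(4) -> [4]
insert(6) -> [4, 6]
insert(32) -> [4, 6, 32]
extract_min()->4, [6, 32]
extract_min()->6, [32]
extract_min()->32, []
insert(9) -> [9]
insert(23) -> [9, 23]

Final heap: [9, 23]


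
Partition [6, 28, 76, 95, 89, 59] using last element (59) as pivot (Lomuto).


Pivot: 59
  6 <= 59: advance i (no swap)
  28 <= 59: advance i (no swap)
Place pivot at 2: [6, 28, 59, 95, 89, 76]

Partitioned: [6, 28, 59, 95, 89, 76]


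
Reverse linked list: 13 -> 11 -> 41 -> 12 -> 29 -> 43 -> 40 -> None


Step 1: curr=13, set curr.next=prev(None) | reversed so far: 13
Step 2: curr=11, set curr.next=prev(13) | reversed so far: 11 -> 13
Step 3: curr=41, set curr.next=prev(11) | reversed so far: 41 -> 11 -> 13
Step 4: curr=12, set curr.next=prev(41) | reversed so far: 12 -> 41 -> 11 -> 13
Step 5: curr=29, set curr.next=prev(12) | reversed so far: 29 -> 12 -> 41 -> 11 -> 13
Step 6: curr=43, set curr.next=prev(29) | reversed so far: 43 -> 29 -> 12 -> 41 -> 11 -> 13
Step 7: curr=40, set curr.next=prev(43) | reversed so far: 40 -> 43 -> 29 -> 12 -> 41 -> 11 -> 13

40 -> 43 -> 29 -> 12 -> 41 -> 11 -> 13 -> None


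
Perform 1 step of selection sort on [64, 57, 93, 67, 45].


Initial: [64, 57, 93, 67, 45]
Step 1: min=45 at 4
  Swap: [45, 57, 93, 67, 64]

After 1 step: [45, 57, 93, 67, 64]


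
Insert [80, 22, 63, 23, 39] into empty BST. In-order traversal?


Insert 80: root
Insert 22: L from 80
Insert 63: L from 80 -> R from 22
Insert 23: L from 80 -> R from 22 -> L from 63
Insert 39: L from 80 -> R from 22 -> L from 63 -> R from 23

In-order: [22, 23, 39, 63, 80]


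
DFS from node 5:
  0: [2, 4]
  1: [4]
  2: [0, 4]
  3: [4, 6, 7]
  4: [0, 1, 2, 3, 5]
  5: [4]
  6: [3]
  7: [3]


Visit 5, push [4]
Visit 4, push [3, 2, 1, 0]
Visit 0, push [2]
Visit 2, push []
Visit 1, push []
Visit 3, push [7, 6]
Visit 6, push []
Visit 7, push []

DFS order: [5, 4, 0, 2, 1, 3, 6, 7]


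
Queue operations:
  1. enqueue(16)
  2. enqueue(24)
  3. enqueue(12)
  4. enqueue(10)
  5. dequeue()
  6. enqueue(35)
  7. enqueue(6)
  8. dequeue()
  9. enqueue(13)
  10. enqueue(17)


enqueue(16) -> [16]
enqueue(24) -> [16, 24]
enqueue(12) -> [16, 24, 12]
enqueue(10) -> [16, 24, 12, 10]
dequeue()->16, [24, 12, 10]
enqueue(35) -> [24, 12, 10, 35]
enqueue(6) -> [24, 12, 10, 35, 6]
dequeue()->24, [12, 10, 35, 6]
enqueue(13) -> [12, 10, 35, 6, 13]
enqueue(17) -> [12, 10, 35, 6, 13, 17]

Final queue: [12, 10, 35, 6, 13, 17]


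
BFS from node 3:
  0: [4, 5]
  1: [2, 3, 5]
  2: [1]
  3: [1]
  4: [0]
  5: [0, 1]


Visit 3, enqueue [1]
Visit 1, enqueue [2, 5]
Visit 2, enqueue []
Visit 5, enqueue [0]
Visit 0, enqueue [4]
Visit 4, enqueue []

BFS order: [3, 1, 2, 5, 0, 4]


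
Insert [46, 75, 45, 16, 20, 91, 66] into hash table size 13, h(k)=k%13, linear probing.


Insert 46: h=7 -> slot 7
Insert 75: h=10 -> slot 10
Insert 45: h=6 -> slot 6
Insert 16: h=3 -> slot 3
Insert 20: h=7, 1 probes -> slot 8
Insert 91: h=0 -> slot 0
Insert 66: h=1 -> slot 1

Table: [91, 66, None, 16, None, None, 45, 46, 20, None, 75, None, None]


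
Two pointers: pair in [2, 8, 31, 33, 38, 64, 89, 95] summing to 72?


lo=0(2)+hi=7(95)=97
lo=0(2)+hi=6(89)=91
lo=0(2)+hi=5(64)=66
lo=1(8)+hi=5(64)=72

Yes: 8+64=72


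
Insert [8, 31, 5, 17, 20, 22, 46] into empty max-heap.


Insert 8: [8]
Insert 31: [31, 8]
Insert 5: [31, 8, 5]
Insert 17: [31, 17, 5, 8]
Insert 20: [31, 20, 5, 8, 17]
Insert 22: [31, 20, 22, 8, 17, 5]
Insert 46: [46, 20, 31, 8, 17, 5, 22]

Final heap: [46, 20, 31, 8, 17, 5, 22]


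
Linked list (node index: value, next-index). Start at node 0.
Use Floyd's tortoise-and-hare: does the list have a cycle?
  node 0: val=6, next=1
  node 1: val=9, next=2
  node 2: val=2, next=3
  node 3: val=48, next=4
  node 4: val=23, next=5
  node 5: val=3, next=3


Floyd's tortoise (slow, +1) and hare (fast, +2):
  init: slow=0, fast=0
  step 1: slow=1, fast=2
  step 2: slow=2, fast=4
  step 3: slow=3, fast=3
  slow == fast at node 3: cycle detected

Cycle: yes


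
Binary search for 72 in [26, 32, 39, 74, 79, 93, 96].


Step 1: lo=0, hi=6, mid=3, val=74
Step 2: lo=0, hi=2, mid=1, val=32
Step 3: lo=2, hi=2, mid=2, val=39

Not found


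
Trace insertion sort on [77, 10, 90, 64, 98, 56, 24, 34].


Initial: [77, 10, 90, 64, 98, 56, 24, 34]
Insert 10: [10, 77, 90, 64, 98, 56, 24, 34]
Insert 90: [10, 77, 90, 64, 98, 56, 24, 34]
Insert 64: [10, 64, 77, 90, 98, 56, 24, 34]
Insert 98: [10, 64, 77, 90, 98, 56, 24, 34]
Insert 56: [10, 56, 64, 77, 90, 98, 24, 34]
Insert 24: [10, 24, 56, 64, 77, 90, 98, 34]
Insert 34: [10, 24, 34, 56, 64, 77, 90, 98]

Sorted: [10, 24, 34, 56, 64, 77, 90, 98]


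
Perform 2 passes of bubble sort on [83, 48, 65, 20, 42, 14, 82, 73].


Initial: [83, 48, 65, 20, 42, 14, 82, 73]
Pass 1: [48, 65, 20, 42, 14, 82, 73, 83] (7 swaps)
Pass 2: [48, 20, 42, 14, 65, 73, 82, 83] (4 swaps)

After 2 passes: [48, 20, 42, 14, 65, 73, 82, 83]


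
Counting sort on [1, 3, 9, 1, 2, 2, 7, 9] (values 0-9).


Input: [1, 3, 9, 1, 2, 2, 7, 9]
Counts: [0, 2, 2, 1, 0, 0, 0, 1, 0, 2]

Sorted: [1, 1, 2, 2, 3, 7, 9, 9]


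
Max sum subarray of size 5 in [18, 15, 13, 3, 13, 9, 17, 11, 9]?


[0:5]: 62
[1:6]: 53
[2:7]: 55
[3:8]: 53
[4:9]: 59

Max: 62 at [0:5]


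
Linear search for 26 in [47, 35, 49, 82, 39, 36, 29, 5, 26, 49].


i=0: 47!=26
i=1: 35!=26
i=2: 49!=26
i=3: 82!=26
i=4: 39!=26
i=5: 36!=26
i=6: 29!=26
i=7: 5!=26
i=8: 26==26 found!

Found at 8, 9 comps


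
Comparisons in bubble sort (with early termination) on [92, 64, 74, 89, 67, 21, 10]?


Algorithm: bubble sort (with early termination)
Input: [92, 64, 74, 89, 67, 21, 10]
Sorted: [10, 21, 64, 67, 74, 89, 92]

21


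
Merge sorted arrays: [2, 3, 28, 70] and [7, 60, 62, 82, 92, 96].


Take 2 from A
Take 3 from A
Take 7 from B
Take 28 from A
Take 60 from B
Take 62 from B
Take 70 from A

Merged: [2, 3, 7, 28, 60, 62, 70, 82, 92, 96]


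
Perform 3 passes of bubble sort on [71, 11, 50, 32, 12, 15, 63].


Initial: [71, 11, 50, 32, 12, 15, 63]
Pass 1: [11, 50, 32, 12, 15, 63, 71] (6 swaps)
Pass 2: [11, 32, 12, 15, 50, 63, 71] (3 swaps)
Pass 3: [11, 12, 15, 32, 50, 63, 71] (2 swaps)

After 3 passes: [11, 12, 15, 32, 50, 63, 71]


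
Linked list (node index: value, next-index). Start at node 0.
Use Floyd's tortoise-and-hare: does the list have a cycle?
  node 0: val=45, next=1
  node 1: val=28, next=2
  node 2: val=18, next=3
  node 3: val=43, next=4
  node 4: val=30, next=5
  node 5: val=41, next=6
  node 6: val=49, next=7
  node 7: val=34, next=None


Floyd's tortoise (slow, +1) and hare (fast, +2):
  init: slow=0, fast=0
  step 1: slow=1, fast=2
  step 2: slow=2, fast=4
  step 3: slow=3, fast=6
  step 4: fast 6->7->None, no cycle

Cycle: no


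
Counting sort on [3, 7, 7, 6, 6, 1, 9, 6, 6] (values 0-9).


Input: [3, 7, 7, 6, 6, 1, 9, 6, 6]
Counts: [0, 1, 0, 1, 0, 0, 4, 2, 0, 1]

Sorted: [1, 3, 6, 6, 6, 6, 7, 7, 9]


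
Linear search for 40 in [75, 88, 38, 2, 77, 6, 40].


i=0: 75!=40
i=1: 88!=40
i=2: 38!=40
i=3: 2!=40
i=4: 77!=40
i=5: 6!=40
i=6: 40==40 found!

Found at 6, 7 comps


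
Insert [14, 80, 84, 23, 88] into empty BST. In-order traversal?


Insert 14: root
Insert 80: R from 14
Insert 84: R from 14 -> R from 80
Insert 23: R from 14 -> L from 80
Insert 88: R from 14 -> R from 80 -> R from 84

In-order: [14, 23, 80, 84, 88]


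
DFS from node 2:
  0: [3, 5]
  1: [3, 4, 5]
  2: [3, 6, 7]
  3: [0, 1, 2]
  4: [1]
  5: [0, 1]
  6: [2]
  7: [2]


Visit 2, push [7, 6, 3]
Visit 3, push [1, 0]
Visit 0, push [5]
Visit 5, push [1]
Visit 1, push [4]
Visit 4, push []
Visit 6, push []
Visit 7, push []

DFS order: [2, 3, 0, 5, 1, 4, 6, 7]


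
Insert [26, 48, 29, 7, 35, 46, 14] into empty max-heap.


Insert 26: [26]
Insert 48: [48, 26]
Insert 29: [48, 26, 29]
Insert 7: [48, 26, 29, 7]
Insert 35: [48, 35, 29, 7, 26]
Insert 46: [48, 35, 46, 7, 26, 29]
Insert 14: [48, 35, 46, 7, 26, 29, 14]

Final heap: [48, 35, 46, 7, 26, 29, 14]


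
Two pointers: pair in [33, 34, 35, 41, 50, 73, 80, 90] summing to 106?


lo=0(33)+hi=7(90)=123
lo=0(33)+hi=6(80)=113
lo=0(33)+hi=5(73)=106

Yes: 33+73=106


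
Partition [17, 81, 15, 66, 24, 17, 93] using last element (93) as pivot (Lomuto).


Pivot: 93
  17 <= 93: advance i (no swap)
  81 <= 93: advance i (no swap)
  15 <= 93: advance i (no swap)
  66 <= 93: advance i (no swap)
  24 <= 93: advance i (no swap)
  17 <= 93: advance i (no swap)
Place pivot at 6: [17, 81, 15, 66, 24, 17, 93]

Partitioned: [17, 81, 15, 66, 24, 17, 93]


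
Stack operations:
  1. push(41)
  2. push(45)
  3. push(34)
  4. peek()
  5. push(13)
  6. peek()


push(41) -> [41]
push(45) -> [41, 45]
push(34) -> [41, 45, 34]
peek()->34
push(13) -> [41, 45, 34, 13]
peek()->13

Final stack: [41, 45, 34, 13]


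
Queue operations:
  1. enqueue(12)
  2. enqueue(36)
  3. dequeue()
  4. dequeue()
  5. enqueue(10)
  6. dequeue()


enqueue(12) -> [12]
enqueue(36) -> [12, 36]
dequeue()->12, [36]
dequeue()->36, []
enqueue(10) -> [10]
dequeue()->10, []

Final queue: []


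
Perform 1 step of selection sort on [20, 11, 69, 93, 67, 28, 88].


Initial: [20, 11, 69, 93, 67, 28, 88]
Step 1: min=11 at 1
  Swap: [11, 20, 69, 93, 67, 28, 88]

After 1 step: [11, 20, 69, 93, 67, 28, 88]


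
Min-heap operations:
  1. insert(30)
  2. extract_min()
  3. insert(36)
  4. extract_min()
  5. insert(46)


insert(30) -> [30]
extract_min()->30, []
insert(36) -> [36]
extract_min()->36, []
insert(46) -> [46]

Final heap: [46]


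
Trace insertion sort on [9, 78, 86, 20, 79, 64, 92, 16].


Initial: [9, 78, 86, 20, 79, 64, 92, 16]
Insert 78: [9, 78, 86, 20, 79, 64, 92, 16]
Insert 86: [9, 78, 86, 20, 79, 64, 92, 16]
Insert 20: [9, 20, 78, 86, 79, 64, 92, 16]
Insert 79: [9, 20, 78, 79, 86, 64, 92, 16]
Insert 64: [9, 20, 64, 78, 79, 86, 92, 16]
Insert 92: [9, 20, 64, 78, 79, 86, 92, 16]
Insert 16: [9, 16, 20, 64, 78, 79, 86, 92]

Sorted: [9, 16, 20, 64, 78, 79, 86, 92]


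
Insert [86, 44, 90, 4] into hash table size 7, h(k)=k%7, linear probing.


Insert 86: h=2 -> slot 2
Insert 44: h=2, 1 probes -> slot 3
Insert 90: h=6 -> slot 6
Insert 4: h=4 -> slot 4

Table: [None, None, 86, 44, 4, None, 90]


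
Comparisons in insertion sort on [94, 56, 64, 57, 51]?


Algorithm: insertion sort
Input: [94, 56, 64, 57, 51]
Sorted: [51, 56, 57, 64, 94]

10


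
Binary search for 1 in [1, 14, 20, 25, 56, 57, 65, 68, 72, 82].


Step 1: lo=0, hi=9, mid=4, val=56
Step 2: lo=0, hi=3, mid=1, val=14
Step 3: lo=0, hi=0, mid=0, val=1

Found at index 0


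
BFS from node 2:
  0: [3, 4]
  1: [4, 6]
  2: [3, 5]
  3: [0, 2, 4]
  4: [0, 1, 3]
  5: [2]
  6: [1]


Visit 2, enqueue [3, 5]
Visit 3, enqueue [0, 4]
Visit 5, enqueue []
Visit 0, enqueue []
Visit 4, enqueue [1]
Visit 1, enqueue [6]
Visit 6, enqueue []

BFS order: [2, 3, 5, 0, 4, 1, 6]


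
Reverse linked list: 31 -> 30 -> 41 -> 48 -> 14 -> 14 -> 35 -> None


Step 1: curr=31, set curr.next=prev(None) | reversed so far: 31
Step 2: curr=30, set curr.next=prev(31) | reversed so far: 30 -> 31
Step 3: curr=41, set curr.next=prev(30) | reversed so far: 41 -> 30 -> 31
Step 4: curr=48, set curr.next=prev(41) | reversed so far: 48 -> 41 -> 30 -> 31
Step 5: curr=14, set curr.next=prev(48) | reversed so far: 14 -> 48 -> 41 -> 30 -> 31
Step 6: curr=14, set curr.next=prev(14) | reversed so far: 14 -> 14 -> 48 -> 41 -> 30 -> 31
Step 7: curr=35, set curr.next=prev(14) | reversed so far: 35 -> 14 -> 14 -> 48 -> 41 -> 30 -> 31

35 -> 14 -> 14 -> 48 -> 41 -> 30 -> 31 -> None


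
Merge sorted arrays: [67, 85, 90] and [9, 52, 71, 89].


Take 9 from B
Take 52 from B
Take 67 from A
Take 71 from B
Take 85 from A
Take 89 from B

Merged: [9, 52, 67, 71, 85, 89, 90]


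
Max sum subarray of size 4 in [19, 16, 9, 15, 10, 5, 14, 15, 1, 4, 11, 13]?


[0:4]: 59
[1:5]: 50
[2:6]: 39
[3:7]: 44
[4:8]: 44
[5:9]: 35
[6:10]: 34
[7:11]: 31
[8:12]: 29

Max: 59 at [0:4]


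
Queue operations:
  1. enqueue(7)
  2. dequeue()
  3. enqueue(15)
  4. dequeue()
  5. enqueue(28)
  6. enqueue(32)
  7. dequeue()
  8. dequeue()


enqueue(7) -> [7]
dequeue()->7, []
enqueue(15) -> [15]
dequeue()->15, []
enqueue(28) -> [28]
enqueue(32) -> [28, 32]
dequeue()->28, [32]
dequeue()->32, []

Final queue: []


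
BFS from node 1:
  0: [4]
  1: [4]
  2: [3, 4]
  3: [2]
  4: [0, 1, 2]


Visit 1, enqueue [4]
Visit 4, enqueue [0, 2]
Visit 0, enqueue []
Visit 2, enqueue [3]
Visit 3, enqueue []

BFS order: [1, 4, 0, 2, 3]


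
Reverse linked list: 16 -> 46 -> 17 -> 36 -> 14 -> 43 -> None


Step 1: curr=16, set curr.next=prev(None) | reversed so far: 16
Step 2: curr=46, set curr.next=prev(16) | reversed so far: 46 -> 16
Step 3: curr=17, set curr.next=prev(46) | reversed so far: 17 -> 46 -> 16
Step 4: curr=36, set curr.next=prev(17) | reversed so far: 36 -> 17 -> 46 -> 16
Step 5: curr=14, set curr.next=prev(36) | reversed so far: 14 -> 36 -> 17 -> 46 -> 16
Step 6: curr=43, set curr.next=prev(14) | reversed so far: 43 -> 14 -> 36 -> 17 -> 46 -> 16

43 -> 14 -> 36 -> 17 -> 46 -> 16 -> None


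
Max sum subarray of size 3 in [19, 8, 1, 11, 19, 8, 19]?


[0:3]: 28
[1:4]: 20
[2:5]: 31
[3:6]: 38
[4:7]: 46

Max: 46 at [4:7]


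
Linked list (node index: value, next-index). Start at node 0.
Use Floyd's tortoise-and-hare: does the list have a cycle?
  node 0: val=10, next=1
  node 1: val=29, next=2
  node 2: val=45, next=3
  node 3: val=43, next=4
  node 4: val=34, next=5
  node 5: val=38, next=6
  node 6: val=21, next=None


Floyd's tortoise (slow, +1) and hare (fast, +2):
  init: slow=0, fast=0
  step 1: slow=1, fast=2
  step 2: slow=2, fast=4
  step 3: slow=3, fast=6
  step 4: fast -> None, no cycle

Cycle: no


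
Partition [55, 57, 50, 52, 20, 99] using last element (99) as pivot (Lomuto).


Pivot: 99
  55 <= 99: advance i (no swap)
  57 <= 99: advance i (no swap)
  50 <= 99: advance i (no swap)
  52 <= 99: advance i (no swap)
  20 <= 99: advance i (no swap)
Place pivot at 5: [55, 57, 50, 52, 20, 99]

Partitioned: [55, 57, 50, 52, 20, 99]


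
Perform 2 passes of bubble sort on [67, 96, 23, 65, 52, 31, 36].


Initial: [67, 96, 23, 65, 52, 31, 36]
Pass 1: [67, 23, 65, 52, 31, 36, 96] (5 swaps)
Pass 2: [23, 65, 52, 31, 36, 67, 96] (5 swaps)

After 2 passes: [23, 65, 52, 31, 36, 67, 96]


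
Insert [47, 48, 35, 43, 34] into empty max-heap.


Insert 47: [47]
Insert 48: [48, 47]
Insert 35: [48, 47, 35]
Insert 43: [48, 47, 35, 43]
Insert 34: [48, 47, 35, 43, 34]

Final heap: [48, 47, 35, 43, 34]


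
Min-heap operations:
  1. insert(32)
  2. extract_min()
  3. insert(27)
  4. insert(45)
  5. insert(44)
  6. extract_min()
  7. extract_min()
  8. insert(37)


insert(32) -> [32]
extract_min()->32, []
insert(27) -> [27]
insert(45) -> [27, 45]
insert(44) -> [27, 45, 44]
extract_min()->27, [44, 45]
extract_min()->44, [45]
insert(37) -> [37, 45]

Final heap: [37, 45]


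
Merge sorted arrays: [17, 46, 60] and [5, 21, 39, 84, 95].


Take 5 from B
Take 17 from A
Take 21 from B
Take 39 from B
Take 46 from A
Take 60 from A

Merged: [5, 17, 21, 39, 46, 60, 84, 95]


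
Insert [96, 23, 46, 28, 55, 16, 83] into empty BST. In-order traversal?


Insert 96: root
Insert 23: L from 96
Insert 46: L from 96 -> R from 23
Insert 28: L from 96 -> R from 23 -> L from 46
Insert 55: L from 96 -> R from 23 -> R from 46
Insert 16: L from 96 -> L from 23
Insert 83: L from 96 -> R from 23 -> R from 46 -> R from 55

In-order: [16, 23, 28, 46, 55, 83, 96]


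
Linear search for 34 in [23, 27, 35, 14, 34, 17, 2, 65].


i=0: 23!=34
i=1: 27!=34
i=2: 35!=34
i=3: 14!=34
i=4: 34==34 found!

Found at 4, 5 comps


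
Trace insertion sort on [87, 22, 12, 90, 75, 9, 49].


Initial: [87, 22, 12, 90, 75, 9, 49]
Insert 22: [22, 87, 12, 90, 75, 9, 49]
Insert 12: [12, 22, 87, 90, 75, 9, 49]
Insert 90: [12, 22, 87, 90, 75, 9, 49]
Insert 75: [12, 22, 75, 87, 90, 9, 49]
Insert 9: [9, 12, 22, 75, 87, 90, 49]
Insert 49: [9, 12, 22, 49, 75, 87, 90]

Sorted: [9, 12, 22, 49, 75, 87, 90]


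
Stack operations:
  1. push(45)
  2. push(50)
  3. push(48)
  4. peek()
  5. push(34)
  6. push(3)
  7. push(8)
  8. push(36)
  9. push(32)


push(45) -> [45]
push(50) -> [45, 50]
push(48) -> [45, 50, 48]
peek()->48
push(34) -> [45, 50, 48, 34]
push(3) -> [45, 50, 48, 34, 3]
push(8) -> [45, 50, 48, 34, 3, 8]
push(36) -> [45, 50, 48, 34, 3, 8, 36]
push(32) -> [45, 50, 48, 34, 3, 8, 36, 32]

Final stack: [45, 50, 48, 34, 3, 8, 36, 32]


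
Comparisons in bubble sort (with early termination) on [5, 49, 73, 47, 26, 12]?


Algorithm: bubble sort (with early termination)
Input: [5, 49, 73, 47, 26, 12]
Sorted: [5, 12, 26, 47, 49, 73]

15


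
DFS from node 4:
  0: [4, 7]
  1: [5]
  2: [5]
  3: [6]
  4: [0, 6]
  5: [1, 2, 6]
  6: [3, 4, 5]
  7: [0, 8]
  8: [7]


Visit 4, push [6, 0]
Visit 0, push [7]
Visit 7, push [8]
Visit 8, push []
Visit 6, push [5, 3]
Visit 3, push []
Visit 5, push [2, 1]
Visit 1, push []
Visit 2, push []

DFS order: [4, 0, 7, 8, 6, 3, 5, 1, 2]


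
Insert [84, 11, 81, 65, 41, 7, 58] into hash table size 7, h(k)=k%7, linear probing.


Insert 84: h=0 -> slot 0
Insert 11: h=4 -> slot 4
Insert 81: h=4, 1 probes -> slot 5
Insert 65: h=2 -> slot 2
Insert 41: h=6 -> slot 6
Insert 7: h=0, 1 probes -> slot 1
Insert 58: h=2, 1 probes -> slot 3

Table: [84, 7, 65, 58, 11, 81, 41]


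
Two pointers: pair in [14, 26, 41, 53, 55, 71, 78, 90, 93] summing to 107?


lo=0(14)+hi=8(93)=107

Yes: 14+93=107


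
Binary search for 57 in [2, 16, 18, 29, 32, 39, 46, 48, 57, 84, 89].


Step 1: lo=0, hi=10, mid=5, val=39
Step 2: lo=6, hi=10, mid=8, val=57

Found at index 8


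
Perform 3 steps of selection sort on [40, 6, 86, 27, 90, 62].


Initial: [40, 6, 86, 27, 90, 62]
Step 1: min=6 at 1
  Swap: [6, 40, 86, 27, 90, 62]
Step 2: min=27 at 3
  Swap: [6, 27, 86, 40, 90, 62]
Step 3: min=40 at 3
  Swap: [6, 27, 40, 86, 90, 62]

After 3 steps: [6, 27, 40, 86, 90, 62]


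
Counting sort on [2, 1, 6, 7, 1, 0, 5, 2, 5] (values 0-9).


Input: [2, 1, 6, 7, 1, 0, 5, 2, 5]
Counts: [1, 2, 2, 0, 0, 2, 1, 1, 0, 0]

Sorted: [0, 1, 1, 2, 2, 5, 5, 6, 7]


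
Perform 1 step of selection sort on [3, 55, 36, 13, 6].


Initial: [3, 55, 36, 13, 6]
Step 1: min=3 at 0
  Swap: [3, 55, 36, 13, 6]

After 1 step: [3, 55, 36, 13, 6]


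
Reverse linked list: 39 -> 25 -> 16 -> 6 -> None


Step 1: curr=39, set curr.next=prev(None) | reversed so far: 39
Step 2: curr=25, set curr.next=prev(39) | reversed so far: 25 -> 39
Step 3: curr=16, set curr.next=prev(25) | reversed so far: 16 -> 25 -> 39
Step 4: curr=6, set curr.next=prev(16) | reversed so far: 6 -> 16 -> 25 -> 39

6 -> 16 -> 25 -> 39 -> None


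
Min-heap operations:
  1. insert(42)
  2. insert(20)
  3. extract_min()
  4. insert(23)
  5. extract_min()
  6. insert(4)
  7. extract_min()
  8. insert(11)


insert(42) -> [42]
insert(20) -> [20, 42]
extract_min()->20, [42]
insert(23) -> [23, 42]
extract_min()->23, [42]
insert(4) -> [4, 42]
extract_min()->4, [42]
insert(11) -> [11, 42]

Final heap: [11, 42]


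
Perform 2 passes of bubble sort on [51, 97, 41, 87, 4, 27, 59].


Initial: [51, 97, 41, 87, 4, 27, 59]
Pass 1: [51, 41, 87, 4, 27, 59, 97] (5 swaps)
Pass 2: [41, 51, 4, 27, 59, 87, 97] (4 swaps)

After 2 passes: [41, 51, 4, 27, 59, 87, 97]


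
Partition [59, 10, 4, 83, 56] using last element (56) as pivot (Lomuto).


Pivot: 56
  10 <= 56: swap -> [10, 59, 4, 83, 56]
  4 <= 56: swap -> [10, 4, 59, 83, 56]
Place pivot at 2: [10, 4, 56, 83, 59]

Partitioned: [10, 4, 56, 83, 59]


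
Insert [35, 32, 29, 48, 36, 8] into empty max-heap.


Insert 35: [35]
Insert 32: [35, 32]
Insert 29: [35, 32, 29]
Insert 48: [48, 35, 29, 32]
Insert 36: [48, 36, 29, 32, 35]
Insert 8: [48, 36, 29, 32, 35, 8]

Final heap: [48, 36, 29, 32, 35, 8]


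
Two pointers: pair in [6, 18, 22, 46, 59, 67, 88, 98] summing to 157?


lo=0(6)+hi=7(98)=104
lo=1(18)+hi=7(98)=116
lo=2(22)+hi=7(98)=120
lo=3(46)+hi=7(98)=144
lo=4(59)+hi=7(98)=157

Yes: 59+98=157


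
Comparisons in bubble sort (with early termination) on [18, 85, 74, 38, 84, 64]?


Algorithm: bubble sort (with early termination)
Input: [18, 85, 74, 38, 84, 64]
Sorted: [18, 38, 64, 74, 84, 85]

14


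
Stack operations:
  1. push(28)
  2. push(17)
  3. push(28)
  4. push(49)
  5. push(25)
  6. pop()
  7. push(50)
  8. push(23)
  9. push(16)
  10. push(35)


push(28) -> [28]
push(17) -> [28, 17]
push(28) -> [28, 17, 28]
push(49) -> [28, 17, 28, 49]
push(25) -> [28, 17, 28, 49, 25]
pop()->25, [28, 17, 28, 49]
push(50) -> [28, 17, 28, 49, 50]
push(23) -> [28, 17, 28, 49, 50, 23]
push(16) -> [28, 17, 28, 49, 50, 23, 16]
push(35) -> [28, 17, 28, 49, 50, 23, 16, 35]

Final stack: [28, 17, 28, 49, 50, 23, 16, 35]


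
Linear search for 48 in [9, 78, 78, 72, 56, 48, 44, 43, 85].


i=0: 9!=48
i=1: 78!=48
i=2: 78!=48
i=3: 72!=48
i=4: 56!=48
i=5: 48==48 found!

Found at 5, 6 comps


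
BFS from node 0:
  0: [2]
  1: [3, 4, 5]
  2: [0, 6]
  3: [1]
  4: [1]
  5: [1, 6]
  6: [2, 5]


Visit 0, enqueue [2]
Visit 2, enqueue [6]
Visit 6, enqueue [5]
Visit 5, enqueue [1]
Visit 1, enqueue [3, 4]
Visit 3, enqueue []
Visit 4, enqueue []

BFS order: [0, 2, 6, 5, 1, 3, 4]


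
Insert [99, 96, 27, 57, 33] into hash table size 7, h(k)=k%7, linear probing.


Insert 99: h=1 -> slot 1
Insert 96: h=5 -> slot 5
Insert 27: h=6 -> slot 6
Insert 57: h=1, 1 probes -> slot 2
Insert 33: h=5, 2 probes -> slot 0

Table: [33, 99, 57, None, None, 96, 27]


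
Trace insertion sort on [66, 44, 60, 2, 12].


Initial: [66, 44, 60, 2, 12]
Insert 44: [44, 66, 60, 2, 12]
Insert 60: [44, 60, 66, 2, 12]
Insert 2: [2, 44, 60, 66, 12]
Insert 12: [2, 12, 44, 60, 66]

Sorted: [2, 12, 44, 60, 66]


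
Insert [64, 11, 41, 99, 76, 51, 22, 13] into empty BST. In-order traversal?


Insert 64: root
Insert 11: L from 64
Insert 41: L from 64 -> R from 11
Insert 99: R from 64
Insert 76: R from 64 -> L from 99
Insert 51: L from 64 -> R from 11 -> R from 41
Insert 22: L from 64 -> R from 11 -> L from 41
Insert 13: L from 64 -> R from 11 -> L from 41 -> L from 22

In-order: [11, 13, 22, 41, 51, 64, 76, 99]


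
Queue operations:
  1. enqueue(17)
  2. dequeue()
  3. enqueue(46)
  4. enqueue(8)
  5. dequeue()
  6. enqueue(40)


enqueue(17) -> [17]
dequeue()->17, []
enqueue(46) -> [46]
enqueue(8) -> [46, 8]
dequeue()->46, [8]
enqueue(40) -> [8, 40]

Final queue: [8, 40]


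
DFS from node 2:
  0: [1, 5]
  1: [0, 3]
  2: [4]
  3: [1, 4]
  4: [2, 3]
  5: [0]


Visit 2, push [4]
Visit 4, push [3]
Visit 3, push [1]
Visit 1, push [0]
Visit 0, push [5]
Visit 5, push []

DFS order: [2, 4, 3, 1, 0, 5]
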